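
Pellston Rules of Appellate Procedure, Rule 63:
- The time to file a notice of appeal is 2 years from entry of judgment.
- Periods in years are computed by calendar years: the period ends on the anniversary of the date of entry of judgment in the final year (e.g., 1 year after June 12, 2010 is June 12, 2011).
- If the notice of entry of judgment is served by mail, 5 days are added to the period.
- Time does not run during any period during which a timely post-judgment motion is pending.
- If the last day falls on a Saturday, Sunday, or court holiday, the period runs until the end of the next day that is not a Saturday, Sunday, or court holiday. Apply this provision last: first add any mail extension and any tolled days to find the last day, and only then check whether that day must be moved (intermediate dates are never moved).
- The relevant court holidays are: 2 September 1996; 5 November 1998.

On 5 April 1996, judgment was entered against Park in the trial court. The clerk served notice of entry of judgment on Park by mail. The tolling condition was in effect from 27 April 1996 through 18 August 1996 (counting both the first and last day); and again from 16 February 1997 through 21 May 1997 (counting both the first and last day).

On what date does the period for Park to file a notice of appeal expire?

November 6, 1998

2 years after 5 April 1996 is April 5, 1998.
Service was by mail, adding 5 days: April 5, 1998 + 5 days = April 10, 1998.
From April 27, 1996 through August 18, 1996 inclusive is 114 days; tolling adds 114 days: April 10, 1998 + 114 days = August 2, 1998.
From February 16, 1997 through May 21, 1997 inclusive is 95 days; tolling adds 95 days: August 2, 1998 + 95 days = November 5, 1998.
November 5, 1998 is a listed holiday. The next qualifying day is November 6, 1998.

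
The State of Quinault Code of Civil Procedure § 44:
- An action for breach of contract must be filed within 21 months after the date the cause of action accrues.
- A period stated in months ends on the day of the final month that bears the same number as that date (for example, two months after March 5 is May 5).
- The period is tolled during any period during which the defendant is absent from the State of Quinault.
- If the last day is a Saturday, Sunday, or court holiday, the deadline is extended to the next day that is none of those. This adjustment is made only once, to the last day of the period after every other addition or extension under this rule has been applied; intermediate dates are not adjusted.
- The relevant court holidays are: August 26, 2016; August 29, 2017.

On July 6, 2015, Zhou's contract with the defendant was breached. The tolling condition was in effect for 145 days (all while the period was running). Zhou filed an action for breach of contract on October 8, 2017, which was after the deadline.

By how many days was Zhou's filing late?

21 months after July 6, 2015 is April 6, 2017.
Tolling adds 145 days: April 6, 2017 + 145 days = August 29, 2017.
August 29, 2017 is a listed holiday. The next qualifying day is August 30, 2017.
The deadline is August 30, 2017; from August 30, 2017 to October 8, 2017 is 39 days.

39 days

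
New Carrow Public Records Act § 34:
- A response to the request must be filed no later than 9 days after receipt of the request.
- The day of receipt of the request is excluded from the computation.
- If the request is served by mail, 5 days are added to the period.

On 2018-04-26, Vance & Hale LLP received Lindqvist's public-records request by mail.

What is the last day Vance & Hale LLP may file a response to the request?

9 days after 2018-04-26 is May 5, 2018.
Service was by mail, adding 5 days: May 5, 2018 + 5 days = May 10, 2018.

May 10, 2018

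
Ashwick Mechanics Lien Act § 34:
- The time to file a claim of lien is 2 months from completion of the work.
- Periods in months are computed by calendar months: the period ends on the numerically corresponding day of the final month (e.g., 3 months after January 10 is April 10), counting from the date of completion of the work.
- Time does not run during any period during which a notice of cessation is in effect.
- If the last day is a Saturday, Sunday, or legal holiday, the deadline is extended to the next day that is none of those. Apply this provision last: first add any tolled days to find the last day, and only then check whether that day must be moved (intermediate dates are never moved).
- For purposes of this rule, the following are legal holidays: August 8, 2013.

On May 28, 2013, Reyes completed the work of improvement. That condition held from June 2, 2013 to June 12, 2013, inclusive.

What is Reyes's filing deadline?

August 9, 2013

2 months after May 28, 2013 is July 28, 2013.
From June 2, 2013 through June 12, 2013 inclusive is 11 days; tolling adds 11 days: July 28, 2013 + 11 days = August 8, 2013.
August 8, 2013 is a listed holiday. The next qualifying day is August 9, 2013.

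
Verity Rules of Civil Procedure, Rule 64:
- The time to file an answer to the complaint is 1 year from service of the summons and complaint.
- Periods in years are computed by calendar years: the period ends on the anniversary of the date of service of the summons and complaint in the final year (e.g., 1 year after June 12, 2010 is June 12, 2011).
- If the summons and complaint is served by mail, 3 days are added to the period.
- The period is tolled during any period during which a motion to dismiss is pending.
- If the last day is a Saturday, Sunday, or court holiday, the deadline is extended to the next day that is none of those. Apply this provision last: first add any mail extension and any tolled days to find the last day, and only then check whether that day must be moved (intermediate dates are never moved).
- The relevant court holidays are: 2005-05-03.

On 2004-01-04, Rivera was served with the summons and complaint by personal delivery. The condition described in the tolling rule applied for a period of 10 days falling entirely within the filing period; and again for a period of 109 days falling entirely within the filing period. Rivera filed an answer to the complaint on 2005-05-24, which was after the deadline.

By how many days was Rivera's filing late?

20 days

1 year after 2004-01-04 is January 4, 2005.
Service was not by mail, so no mail extension applies.
Tolling adds 10 days: January 4, 2005 + 10 days = January 14, 2005.
Tolling adds 109 days: January 14, 2005 + 109 days = May 3, 2005.
May 3, 2005 is a listed holiday. The next qualifying day is May 4, 2005.
The deadline is May 4, 2005; from May 4, 2005 to May 24, 2005 is 20 days.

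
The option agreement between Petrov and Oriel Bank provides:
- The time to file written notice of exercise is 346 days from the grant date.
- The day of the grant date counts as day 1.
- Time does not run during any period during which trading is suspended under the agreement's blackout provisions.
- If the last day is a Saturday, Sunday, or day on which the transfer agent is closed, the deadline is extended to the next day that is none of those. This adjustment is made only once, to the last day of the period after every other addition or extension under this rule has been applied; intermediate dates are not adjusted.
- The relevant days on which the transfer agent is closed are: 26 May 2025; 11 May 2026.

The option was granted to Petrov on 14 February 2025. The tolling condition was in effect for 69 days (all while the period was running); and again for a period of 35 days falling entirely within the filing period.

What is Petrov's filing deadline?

May 12, 2026

Counting 14 February 2025 as day 1, day 346 is January 25, 2026.
Tolling adds 69 days: January 25, 2026 + 69 days = April 4, 2026.
Tolling adds 35 days: April 4, 2026 + 35 days = May 9, 2026.
May 9, 2026 is Saturday; May 10, 2026 is Sunday; May 11, 2026 is a listed holiday. The next qualifying day is May 12, 2026.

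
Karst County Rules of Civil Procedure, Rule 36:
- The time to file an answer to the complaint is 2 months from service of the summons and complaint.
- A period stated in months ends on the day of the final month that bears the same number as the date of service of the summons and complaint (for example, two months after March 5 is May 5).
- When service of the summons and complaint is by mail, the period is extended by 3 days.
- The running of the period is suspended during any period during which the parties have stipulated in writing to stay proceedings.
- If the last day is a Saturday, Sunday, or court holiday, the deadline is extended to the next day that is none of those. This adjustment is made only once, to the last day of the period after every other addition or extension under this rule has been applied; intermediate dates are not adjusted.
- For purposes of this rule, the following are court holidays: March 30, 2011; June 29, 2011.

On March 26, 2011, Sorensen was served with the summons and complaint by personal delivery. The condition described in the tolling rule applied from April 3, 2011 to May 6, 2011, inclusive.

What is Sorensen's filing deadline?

2 months after March 26, 2011 is May 26, 2011.
Service was not by mail, so no mail extension applies.
From April 3, 2011 through May 6, 2011 inclusive is 34 days; tolling adds 34 days: May 26, 2011 + 34 days = June 29, 2011.
June 29, 2011 is a listed holiday. The next qualifying day is June 30, 2011.

June 30, 2011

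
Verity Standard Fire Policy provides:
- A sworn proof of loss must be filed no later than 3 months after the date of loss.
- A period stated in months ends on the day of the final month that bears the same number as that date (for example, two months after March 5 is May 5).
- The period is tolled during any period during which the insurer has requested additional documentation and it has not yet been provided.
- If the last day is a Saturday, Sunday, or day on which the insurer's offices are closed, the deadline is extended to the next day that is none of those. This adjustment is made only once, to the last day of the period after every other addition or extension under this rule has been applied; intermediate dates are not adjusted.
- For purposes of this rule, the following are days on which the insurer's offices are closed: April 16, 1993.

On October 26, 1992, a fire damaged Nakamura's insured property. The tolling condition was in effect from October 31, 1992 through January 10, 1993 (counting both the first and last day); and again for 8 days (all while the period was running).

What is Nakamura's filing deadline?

April 19, 1993

3 months after October 26, 1992 is January 26, 1993.
From October 31, 1992 through January 10, 1993 inclusive is 72 days; tolling adds 72 days: January 26, 1993 + 72 days = April 8, 1993.
Tolling adds 8 days: April 8, 1993 + 8 days = April 16, 1993.
April 16, 1993 is a listed holiday; April 17, 1993 is Saturday; April 18, 1993 is Sunday. The next qualifying day is April 19, 1993.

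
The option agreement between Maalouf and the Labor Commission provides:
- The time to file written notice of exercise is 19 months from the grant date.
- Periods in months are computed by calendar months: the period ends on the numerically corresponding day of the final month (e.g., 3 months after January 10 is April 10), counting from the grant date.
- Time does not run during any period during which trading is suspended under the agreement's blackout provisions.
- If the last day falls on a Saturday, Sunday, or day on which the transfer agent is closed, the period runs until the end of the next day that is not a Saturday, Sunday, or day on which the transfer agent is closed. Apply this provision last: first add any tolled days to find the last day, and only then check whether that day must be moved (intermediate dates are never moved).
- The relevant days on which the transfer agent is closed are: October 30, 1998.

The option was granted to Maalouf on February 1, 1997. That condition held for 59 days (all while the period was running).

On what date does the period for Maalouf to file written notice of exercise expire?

19 months after February 1, 1997 is September 1, 1998.
Tolling adds 59 days: September 1, 1998 + 59 days = October 30, 1998.
October 30, 1998 is a listed holiday; October 31, 1998 is Saturday; November 1, 1998 is Sunday. The next qualifying day is November 2, 1998.

November 2, 1998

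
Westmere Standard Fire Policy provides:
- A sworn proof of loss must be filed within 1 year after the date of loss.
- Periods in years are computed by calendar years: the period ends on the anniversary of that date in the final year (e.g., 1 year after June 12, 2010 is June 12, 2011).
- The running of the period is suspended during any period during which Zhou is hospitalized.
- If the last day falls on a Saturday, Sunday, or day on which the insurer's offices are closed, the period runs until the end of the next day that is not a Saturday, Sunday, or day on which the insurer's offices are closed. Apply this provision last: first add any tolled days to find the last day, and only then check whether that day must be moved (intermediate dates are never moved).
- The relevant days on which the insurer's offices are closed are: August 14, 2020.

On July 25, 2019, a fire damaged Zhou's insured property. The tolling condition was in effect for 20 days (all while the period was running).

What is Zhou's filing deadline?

1 year after July 25, 2019 is July 25, 2020.
Tolling adds 20 days: July 25, 2020 + 20 days = August 14, 2020.
August 14, 2020 is a listed holiday; August 15, 2020 is Saturday; August 16, 2020 is Sunday. The next qualifying day is August 17, 2020.

August 17, 2020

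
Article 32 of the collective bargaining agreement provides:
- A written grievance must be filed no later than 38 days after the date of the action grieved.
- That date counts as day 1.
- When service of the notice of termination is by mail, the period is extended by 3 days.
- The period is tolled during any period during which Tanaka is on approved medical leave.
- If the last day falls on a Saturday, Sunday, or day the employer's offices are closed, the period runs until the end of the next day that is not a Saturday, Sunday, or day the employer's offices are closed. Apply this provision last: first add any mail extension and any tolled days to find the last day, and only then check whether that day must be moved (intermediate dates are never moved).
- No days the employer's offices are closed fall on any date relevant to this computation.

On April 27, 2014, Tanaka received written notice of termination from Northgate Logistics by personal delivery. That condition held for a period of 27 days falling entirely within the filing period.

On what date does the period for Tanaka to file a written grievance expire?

June 30, 2014

Counting April 27, 2014 as day 1, day 38 is June 3, 2014.
Service was not by mail, so no mail extension applies.
Tolling adds 27 days: June 3, 2014 + 27 days = June 30, 2014.
June 30, 2014 is a Monday and not a day the employer's offices are closed, so no extension applies.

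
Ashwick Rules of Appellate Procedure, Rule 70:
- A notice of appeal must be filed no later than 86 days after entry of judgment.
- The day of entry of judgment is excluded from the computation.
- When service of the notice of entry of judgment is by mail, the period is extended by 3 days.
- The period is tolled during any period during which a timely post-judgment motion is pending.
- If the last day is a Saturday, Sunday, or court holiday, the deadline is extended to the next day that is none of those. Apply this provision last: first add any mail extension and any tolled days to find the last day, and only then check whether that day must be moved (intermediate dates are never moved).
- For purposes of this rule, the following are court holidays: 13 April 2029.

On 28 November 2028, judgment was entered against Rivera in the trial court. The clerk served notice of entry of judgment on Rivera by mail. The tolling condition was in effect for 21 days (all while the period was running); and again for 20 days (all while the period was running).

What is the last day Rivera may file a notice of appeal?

April 9, 2029

86 days after 28 November 2028 is February 22, 2029.
Service was by mail, adding 3 days: February 22, 2029 + 3 days = February 25, 2029.
Tolling adds 21 days: February 25, 2029 + 21 days = March 18, 2029.
Tolling adds 20 days: March 18, 2029 + 20 days = April 7, 2029.
April 7, 2029 is Saturday; April 8, 2029 is Sunday. The next qualifying day is April 9, 2029.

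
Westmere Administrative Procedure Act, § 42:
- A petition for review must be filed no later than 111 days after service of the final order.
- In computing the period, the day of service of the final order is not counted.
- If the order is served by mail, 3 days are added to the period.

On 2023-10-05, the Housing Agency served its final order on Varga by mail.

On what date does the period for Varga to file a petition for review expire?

January 27, 2024

111 days after 2023-10-05 is January 24, 2024.
Service was by mail, adding 3 days: January 24, 2024 + 3 days = January 27, 2024.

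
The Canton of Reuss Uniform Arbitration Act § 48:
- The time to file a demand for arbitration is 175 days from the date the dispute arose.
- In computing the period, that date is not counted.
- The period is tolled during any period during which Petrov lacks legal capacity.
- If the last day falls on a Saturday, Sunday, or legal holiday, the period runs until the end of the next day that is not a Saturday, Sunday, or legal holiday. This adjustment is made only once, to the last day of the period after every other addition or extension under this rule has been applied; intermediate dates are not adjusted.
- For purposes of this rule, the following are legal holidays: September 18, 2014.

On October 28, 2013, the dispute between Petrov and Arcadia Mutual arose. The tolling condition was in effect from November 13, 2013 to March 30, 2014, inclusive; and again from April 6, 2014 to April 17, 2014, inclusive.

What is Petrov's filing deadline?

175 days after October 28, 2013 is April 21, 2014.
From November 13, 2013 through March 30, 2014 inclusive is 138 days; tolling adds 138 days: April 21, 2014 + 138 days = September 6, 2014.
From April 6, 2014 through April 17, 2014 inclusive is 12 days; tolling adds 12 days: September 6, 2014 + 12 days = September 18, 2014.
September 18, 2014 is a listed holiday. The next qualifying day is September 19, 2014.

September 19, 2014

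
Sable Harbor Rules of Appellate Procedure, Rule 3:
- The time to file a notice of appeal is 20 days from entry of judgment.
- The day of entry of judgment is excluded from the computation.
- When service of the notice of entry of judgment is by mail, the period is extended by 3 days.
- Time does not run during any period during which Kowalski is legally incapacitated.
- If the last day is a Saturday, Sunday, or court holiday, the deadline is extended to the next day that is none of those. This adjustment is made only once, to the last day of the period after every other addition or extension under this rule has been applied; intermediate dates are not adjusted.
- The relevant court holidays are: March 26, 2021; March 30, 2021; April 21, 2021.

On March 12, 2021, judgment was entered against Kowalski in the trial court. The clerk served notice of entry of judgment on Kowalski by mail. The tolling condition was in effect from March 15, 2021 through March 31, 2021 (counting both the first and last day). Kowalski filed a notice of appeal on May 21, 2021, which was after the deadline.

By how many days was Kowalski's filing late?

20 days after March 12, 2021 is April 1, 2021.
Service was by mail, adding 3 days: April 1, 2021 + 3 days = April 4, 2021.
From March 15, 2021 through March 31, 2021 inclusive is 17 days; tolling adds 17 days: April 4, 2021 + 17 days = April 21, 2021.
April 21, 2021 is a listed holiday. The next qualifying day is April 22, 2021.
The deadline is April 22, 2021; from April 22, 2021 to May 21, 2021 is 29 days.

29 days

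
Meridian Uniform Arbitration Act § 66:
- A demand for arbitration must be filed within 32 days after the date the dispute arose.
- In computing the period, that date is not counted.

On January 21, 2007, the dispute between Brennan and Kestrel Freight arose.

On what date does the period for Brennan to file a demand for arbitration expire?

32 days after January 21, 2007 is February 22, 2007.

February 22, 2007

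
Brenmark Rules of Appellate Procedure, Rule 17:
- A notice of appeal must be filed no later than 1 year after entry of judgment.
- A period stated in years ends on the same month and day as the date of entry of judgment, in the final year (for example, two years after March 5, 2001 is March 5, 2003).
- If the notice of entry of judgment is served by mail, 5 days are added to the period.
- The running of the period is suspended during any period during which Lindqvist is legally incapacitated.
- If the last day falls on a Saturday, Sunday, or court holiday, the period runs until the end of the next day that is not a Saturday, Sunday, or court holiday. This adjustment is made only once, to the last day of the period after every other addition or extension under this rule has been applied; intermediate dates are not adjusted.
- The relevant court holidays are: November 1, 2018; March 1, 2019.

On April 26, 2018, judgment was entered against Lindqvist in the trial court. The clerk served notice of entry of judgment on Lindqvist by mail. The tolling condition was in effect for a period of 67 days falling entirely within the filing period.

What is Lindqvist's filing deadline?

July 8, 2019

1 year after April 26, 2018 is April 26, 2019.
Service was by mail, adding 5 days: April 26, 2019 + 5 days = May 1, 2019.
Tolling adds 67 days: May 1, 2019 + 67 days = July 7, 2019.
July 7, 2019 is Sunday. The next qualifying day is July 8, 2019.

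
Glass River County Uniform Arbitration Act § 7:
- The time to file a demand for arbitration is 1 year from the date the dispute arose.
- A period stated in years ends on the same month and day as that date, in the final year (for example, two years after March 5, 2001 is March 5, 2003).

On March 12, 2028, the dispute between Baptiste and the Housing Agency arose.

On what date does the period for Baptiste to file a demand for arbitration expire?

1 year after March 12, 2028 is March 12, 2029.

March 12, 2029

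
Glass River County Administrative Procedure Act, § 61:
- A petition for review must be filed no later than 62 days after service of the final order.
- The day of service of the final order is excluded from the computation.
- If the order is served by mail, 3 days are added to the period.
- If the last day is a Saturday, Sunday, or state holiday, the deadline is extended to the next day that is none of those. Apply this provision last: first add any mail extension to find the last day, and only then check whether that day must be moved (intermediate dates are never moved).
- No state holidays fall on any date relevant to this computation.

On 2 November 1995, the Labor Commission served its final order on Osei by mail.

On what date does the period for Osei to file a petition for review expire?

62 days after 2 November 1995 is January 3, 1996.
Service was by mail, adding 3 days: January 3, 1996 + 3 days = January 6, 1996.
January 6, 1996 is Saturday; January 7, 1996 is Sunday. The next qualifying day is January 8, 1996.

January 8, 1996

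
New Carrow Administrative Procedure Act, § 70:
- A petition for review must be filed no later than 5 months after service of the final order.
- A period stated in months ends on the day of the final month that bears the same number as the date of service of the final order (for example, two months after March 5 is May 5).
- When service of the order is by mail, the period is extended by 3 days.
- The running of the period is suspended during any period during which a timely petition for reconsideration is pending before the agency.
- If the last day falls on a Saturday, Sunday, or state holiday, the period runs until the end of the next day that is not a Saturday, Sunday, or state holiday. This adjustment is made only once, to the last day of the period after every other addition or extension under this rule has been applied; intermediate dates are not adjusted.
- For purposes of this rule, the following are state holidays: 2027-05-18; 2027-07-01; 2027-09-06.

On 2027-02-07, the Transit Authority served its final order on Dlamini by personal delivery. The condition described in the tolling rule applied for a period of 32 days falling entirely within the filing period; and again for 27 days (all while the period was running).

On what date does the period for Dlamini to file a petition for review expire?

5 months after 2027-02-07 is July 7, 2027.
Service was not by mail, so no mail extension applies.
Tolling adds 32 days: July 7, 2027 + 32 days = August 8, 2027.
Tolling adds 27 days: August 8, 2027 + 27 days = September 4, 2027.
September 4, 2027 is Saturday; September 5, 2027 is Sunday; September 6, 2027 is a listed holiday. The next qualifying day is September 7, 2027.

September 7, 2027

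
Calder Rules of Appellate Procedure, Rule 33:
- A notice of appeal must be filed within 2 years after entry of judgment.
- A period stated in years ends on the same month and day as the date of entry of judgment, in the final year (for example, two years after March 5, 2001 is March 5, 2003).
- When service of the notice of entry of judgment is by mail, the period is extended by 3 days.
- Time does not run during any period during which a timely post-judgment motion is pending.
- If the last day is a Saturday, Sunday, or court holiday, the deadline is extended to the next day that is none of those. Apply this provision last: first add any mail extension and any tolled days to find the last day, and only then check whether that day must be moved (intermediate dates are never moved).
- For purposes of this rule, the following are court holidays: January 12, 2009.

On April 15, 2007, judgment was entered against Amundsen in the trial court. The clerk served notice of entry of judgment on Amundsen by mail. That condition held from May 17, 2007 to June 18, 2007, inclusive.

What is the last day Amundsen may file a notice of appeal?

May 21, 2009

2 years after April 15, 2007 is April 15, 2009.
Service was by mail, adding 3 days: April 15, 2009 + 3 days = April 18, 2009.
From May 17, 2007 through June 18, 2007 inclusive is 33 days; tolling adds 33 days: April 18, 2009 + 33 days = May 21, 2009.
May 21, 2009 is a Thursday and not a court holiday, so no extension applies.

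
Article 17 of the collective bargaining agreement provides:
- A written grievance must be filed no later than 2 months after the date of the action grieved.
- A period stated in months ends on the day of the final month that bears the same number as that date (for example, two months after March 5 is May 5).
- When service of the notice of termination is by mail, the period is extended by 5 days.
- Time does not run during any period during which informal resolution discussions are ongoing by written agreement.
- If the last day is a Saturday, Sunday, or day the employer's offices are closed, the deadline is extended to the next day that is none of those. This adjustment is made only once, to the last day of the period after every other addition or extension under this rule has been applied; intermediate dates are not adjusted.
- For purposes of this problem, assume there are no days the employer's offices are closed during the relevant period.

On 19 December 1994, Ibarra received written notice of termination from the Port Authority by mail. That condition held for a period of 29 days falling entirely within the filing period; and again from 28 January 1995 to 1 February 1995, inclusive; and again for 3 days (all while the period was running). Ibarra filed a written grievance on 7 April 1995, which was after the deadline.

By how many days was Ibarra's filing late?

4 days

2 months after 19 December 1994 is February 19, 1995.
Service was by mail, adding 5 days: February 19, 1995 + 5 days = February 24, 1995.
Tolling adds 29 days: February 24, 1995 + 29 days = March 25, 1995.
From January 28, 1995 through February 1, 1995 inclusive is 5 days; tolling adds 5 days: March 25, 1995 + 5 days = March 30, 1995.
Tolling adds 3 days: March 30, 1995 + 3 days = April 2, 1995.
April 2, 1995 is Sunday. The next qualifying day is April 3, 1995.
The deadline is April 3, 1995; from April 3, 1995 to April 7, 1995 is 4 days.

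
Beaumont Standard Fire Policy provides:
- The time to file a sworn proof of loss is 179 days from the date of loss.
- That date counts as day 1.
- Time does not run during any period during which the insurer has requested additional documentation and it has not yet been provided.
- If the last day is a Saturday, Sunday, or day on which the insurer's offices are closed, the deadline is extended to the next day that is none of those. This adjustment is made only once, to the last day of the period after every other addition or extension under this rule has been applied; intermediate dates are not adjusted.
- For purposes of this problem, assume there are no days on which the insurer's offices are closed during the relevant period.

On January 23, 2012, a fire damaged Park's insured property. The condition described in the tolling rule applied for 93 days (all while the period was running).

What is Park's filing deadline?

Counting January 23, 2012 as day 1, day 179 is July 19, 2012.
Tolling adds 93 days: July 19, 2012 + 93 days = October 20, 2012.
October 20, 2012 is Saturday; October 21, 2012 is Sunday. The next qualifying day is October 22, 2012.

October 22, 2012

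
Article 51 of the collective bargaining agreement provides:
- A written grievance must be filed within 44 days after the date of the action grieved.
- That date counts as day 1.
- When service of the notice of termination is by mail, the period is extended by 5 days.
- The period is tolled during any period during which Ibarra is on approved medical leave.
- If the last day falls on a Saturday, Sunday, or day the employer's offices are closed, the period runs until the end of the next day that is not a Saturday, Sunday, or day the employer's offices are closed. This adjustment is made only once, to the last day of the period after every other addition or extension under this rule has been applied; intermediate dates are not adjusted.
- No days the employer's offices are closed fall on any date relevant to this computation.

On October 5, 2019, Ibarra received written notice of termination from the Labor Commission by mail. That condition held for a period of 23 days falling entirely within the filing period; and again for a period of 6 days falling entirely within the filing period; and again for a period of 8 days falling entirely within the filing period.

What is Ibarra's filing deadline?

December 30, 2019

Counting October 5, 2019 as day 1, day 44 is November 17, 2019.
Service was by mail, adding 5 days: November 17, 2019 + 5 days = November 22, 2019.
Tolling adds 23 days: November 22, 2019 + 23 days = December 15, 2019.
Tolling adds 6 days: December 15, 2019 + 6 days = December 21, 2019.
Tolling adds 8 days: December 21, 2019 + 8 days = December 29, 2019.
December 29, 2019 is Sunday. The next qualifying day is December 30, 2019.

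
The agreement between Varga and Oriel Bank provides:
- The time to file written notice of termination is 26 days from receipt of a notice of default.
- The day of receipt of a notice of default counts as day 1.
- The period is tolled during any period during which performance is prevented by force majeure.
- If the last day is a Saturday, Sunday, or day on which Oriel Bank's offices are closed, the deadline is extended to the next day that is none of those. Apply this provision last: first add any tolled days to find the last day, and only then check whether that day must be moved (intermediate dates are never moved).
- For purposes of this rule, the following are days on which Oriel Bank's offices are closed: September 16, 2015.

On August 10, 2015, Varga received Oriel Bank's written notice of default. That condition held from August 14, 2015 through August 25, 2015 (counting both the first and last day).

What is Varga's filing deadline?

Counting August 10, 2015 as day 1, day 26 is September 4, 2015.
From August 14, 2015 through August 25, 2015 inclusive is 12 days; tolling adds 12 days: September 4, 2015 + 12 days = September 16, 2015.
September 16, 2015 is a listed holiday. The next qualifying day is September 17, 2015.

September 17, 2015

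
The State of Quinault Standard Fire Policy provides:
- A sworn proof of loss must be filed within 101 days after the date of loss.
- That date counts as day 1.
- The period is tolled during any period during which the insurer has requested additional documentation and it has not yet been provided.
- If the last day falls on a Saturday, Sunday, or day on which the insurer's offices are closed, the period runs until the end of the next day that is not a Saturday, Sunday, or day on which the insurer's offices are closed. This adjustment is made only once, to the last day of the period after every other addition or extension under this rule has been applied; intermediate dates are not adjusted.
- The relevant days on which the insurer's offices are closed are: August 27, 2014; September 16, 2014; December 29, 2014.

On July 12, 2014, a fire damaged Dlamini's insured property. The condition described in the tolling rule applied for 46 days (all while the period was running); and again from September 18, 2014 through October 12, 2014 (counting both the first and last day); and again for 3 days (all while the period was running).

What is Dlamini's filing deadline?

January 2, 2015

Counting July 12, 2014 as day 1, day 101 is October 20, 2014.
Tolling adds 46 days: October 20, 2014 + 46 days = December 5, 2014.
From September 18, 2014 through October 12, 2014 inclusive is 25 days; tolling adds 25 days: December 5, 2014 + 25 days = December 30, 2014.
Tolling adds 3 days: December 30, 2014 + 3 days = January 2, 2015.
January 2, 2015 is a Friday and not a day on which the insurer's offices are closed, so no extension applies.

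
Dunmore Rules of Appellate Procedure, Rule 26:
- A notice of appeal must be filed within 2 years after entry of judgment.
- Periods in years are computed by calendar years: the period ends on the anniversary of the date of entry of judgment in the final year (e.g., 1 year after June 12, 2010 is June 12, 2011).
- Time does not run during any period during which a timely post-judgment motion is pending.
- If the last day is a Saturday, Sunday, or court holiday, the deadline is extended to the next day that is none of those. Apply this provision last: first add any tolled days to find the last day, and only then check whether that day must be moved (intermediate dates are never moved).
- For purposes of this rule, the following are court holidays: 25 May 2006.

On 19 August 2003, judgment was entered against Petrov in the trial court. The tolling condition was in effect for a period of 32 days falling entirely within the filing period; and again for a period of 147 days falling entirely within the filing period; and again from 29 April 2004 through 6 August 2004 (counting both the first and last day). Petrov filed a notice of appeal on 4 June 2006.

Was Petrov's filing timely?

2 years after 19 August 2003 is August 19, 2005.
Tolling adds 32 days: August 19, 2005 + 32 days = September 20, 2005.
Tolling adds 147 days: September 20, 2005 + 147 days = February 14, 2006.
From April 29, 2004 through August 6, 2004 inclusive is 100 days; tolling adds 100 days: February 14, 2006 + 100 days = May 25, 2006.
May 25, 2006 is a listed holiday. The next qualifying day is May 26, 2006.
The deadline is May 26, 2006; the filing on June 4, 2006 is after that date.

No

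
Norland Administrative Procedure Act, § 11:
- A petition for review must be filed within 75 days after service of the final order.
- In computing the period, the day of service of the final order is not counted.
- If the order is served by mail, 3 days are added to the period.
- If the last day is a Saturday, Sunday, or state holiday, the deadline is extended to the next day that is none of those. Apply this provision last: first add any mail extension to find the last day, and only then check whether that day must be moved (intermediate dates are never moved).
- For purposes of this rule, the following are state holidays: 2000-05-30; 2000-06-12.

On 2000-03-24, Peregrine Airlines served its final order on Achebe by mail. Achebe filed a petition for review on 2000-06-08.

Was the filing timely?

Yes

75 days after 2000-03-24 is June 7, 2000.
Service was by mail, adding 3 days: June 7, 2000 + 3 days = June 10, 2000.
June 10, 2000 is Saturday; June 11, 2000 is Sunday; June 12, 2000 is a listed holiday. The next qualifying day is June 13, 2000.
The deadline is June 13, 2000; the filing on June 8, 2000 is on or before that date.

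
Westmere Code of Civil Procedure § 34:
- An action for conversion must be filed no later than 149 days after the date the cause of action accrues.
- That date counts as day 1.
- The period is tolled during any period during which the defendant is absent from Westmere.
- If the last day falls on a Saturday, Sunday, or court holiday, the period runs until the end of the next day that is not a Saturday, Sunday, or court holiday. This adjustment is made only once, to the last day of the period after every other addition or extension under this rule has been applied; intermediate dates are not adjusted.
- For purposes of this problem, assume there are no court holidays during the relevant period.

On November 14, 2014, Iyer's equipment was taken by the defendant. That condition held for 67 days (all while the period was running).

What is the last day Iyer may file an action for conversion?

June 17, 2015

Counting November 14, 2014 as day 1, day 149 is April 11, 2015.
Tolling adds 67 days: April 11, 2015 + 67 days = June 17, 2015.
June 17, 2015 is a Wednesday and not a court holiday, so no extension applies.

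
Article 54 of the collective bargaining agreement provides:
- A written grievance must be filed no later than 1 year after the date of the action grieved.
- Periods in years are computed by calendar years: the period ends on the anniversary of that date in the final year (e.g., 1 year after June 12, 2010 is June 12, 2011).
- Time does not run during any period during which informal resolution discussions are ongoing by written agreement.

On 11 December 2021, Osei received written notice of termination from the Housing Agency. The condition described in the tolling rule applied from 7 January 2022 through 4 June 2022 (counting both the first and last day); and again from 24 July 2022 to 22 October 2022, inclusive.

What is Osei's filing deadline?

1 year after 11 December 2021 is December 11, 2022.
From January 7, 2022 through June 4, 2022 inclusive is 149 days; tolling adds 149 days: December 11, 2022 + 149 days = May 9, 2023.
From July 24, 2022 through October 22, 2022 inclusive is 91 days; tolling adds 91 days: May 9, 2023 + 91 days = August 8, 2023.

August 8, 2023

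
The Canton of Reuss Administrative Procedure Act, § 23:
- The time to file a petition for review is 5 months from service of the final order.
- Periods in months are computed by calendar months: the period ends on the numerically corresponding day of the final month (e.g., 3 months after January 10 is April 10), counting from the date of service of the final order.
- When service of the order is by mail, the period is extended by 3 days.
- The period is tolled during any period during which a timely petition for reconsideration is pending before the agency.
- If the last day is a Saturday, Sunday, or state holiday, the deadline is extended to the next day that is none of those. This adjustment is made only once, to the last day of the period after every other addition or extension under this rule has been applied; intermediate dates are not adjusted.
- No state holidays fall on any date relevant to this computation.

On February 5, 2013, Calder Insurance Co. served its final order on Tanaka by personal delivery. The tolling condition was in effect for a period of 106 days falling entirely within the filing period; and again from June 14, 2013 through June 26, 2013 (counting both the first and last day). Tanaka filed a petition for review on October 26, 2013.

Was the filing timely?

5 months after February 5, 2013 is July 5, 2013.
Service was not by mail, so no mail extension applies.
Tolling adds 106 days: July 5, 2013 + 106 days = October 19, 2013.
From June 14, 2013 through June 26, 2013 inclusive is 13 days; tolling adds 13 days: October 19, 2013 + 13 days = November 1, 2013.
November 1, 2013 is a Friday and not a state holiday, so no extension applies.
The deadline is November 1, 2013; the filing on October 26, 2013 is on or before that date.

Yes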